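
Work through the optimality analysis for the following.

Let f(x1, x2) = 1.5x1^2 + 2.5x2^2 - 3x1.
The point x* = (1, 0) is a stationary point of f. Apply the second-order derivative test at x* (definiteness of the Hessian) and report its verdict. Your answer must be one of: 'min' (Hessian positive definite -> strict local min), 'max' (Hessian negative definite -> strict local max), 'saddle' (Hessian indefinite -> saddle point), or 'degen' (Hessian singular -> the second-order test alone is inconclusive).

Compute the Hessian H = grad^2 f:
  H = [[3, 0], [0, 5]]
Verify stationarity: grad f(x*) = H x* + g = (0, 0).
Eigenvalues of H: 3, 5.
Both eigenvalues > 0, so H is positive definite -> x* is a strict local min.

min


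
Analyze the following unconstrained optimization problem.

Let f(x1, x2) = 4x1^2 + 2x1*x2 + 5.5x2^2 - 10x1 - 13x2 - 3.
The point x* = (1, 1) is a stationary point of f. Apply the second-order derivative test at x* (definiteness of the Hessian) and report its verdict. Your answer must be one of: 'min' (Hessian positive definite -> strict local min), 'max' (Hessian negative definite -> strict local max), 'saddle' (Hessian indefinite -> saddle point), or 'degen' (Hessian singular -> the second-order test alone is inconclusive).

Compute the Hessian H = grad^2 f:
  H = [[8, 2], [2, 11]]
Verify stationarity: grad f(x*) = H x* + g = (0, 0).
Eigenvalues of H: 7, 12.
Both eigenvalues > 0, so H is positive definite -> x* is a strict local min.

min


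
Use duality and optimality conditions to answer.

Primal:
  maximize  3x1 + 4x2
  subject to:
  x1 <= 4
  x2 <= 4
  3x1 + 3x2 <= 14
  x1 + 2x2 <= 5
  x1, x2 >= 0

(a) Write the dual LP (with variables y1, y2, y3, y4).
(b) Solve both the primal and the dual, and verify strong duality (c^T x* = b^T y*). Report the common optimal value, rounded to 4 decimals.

The standard primal-dual pair for 'max c^T x s.t. A x <= b, x >= 0' is:
  Dual:  min b^T y  s.t.  A^T y >= c,  y >= 0.

So the dual LP is:
  minimize  4y1 + 4y2 + 14y3 + 5y4
  subject to:
    y1 + 3y3 + y4 >= 3
    y2 + 3y3 + 2y4 >= 4
    y1, y2, y3, y4 >= 0

Solving the primal: x* = (4, 0.5).
  primal value c^T x* = 14.
Solving the dual: y* = (1, 0, 0, 2).
  dual value b^T y* = 14.
Strong duality: c^T x* = b^T y*. Confirmed.

14


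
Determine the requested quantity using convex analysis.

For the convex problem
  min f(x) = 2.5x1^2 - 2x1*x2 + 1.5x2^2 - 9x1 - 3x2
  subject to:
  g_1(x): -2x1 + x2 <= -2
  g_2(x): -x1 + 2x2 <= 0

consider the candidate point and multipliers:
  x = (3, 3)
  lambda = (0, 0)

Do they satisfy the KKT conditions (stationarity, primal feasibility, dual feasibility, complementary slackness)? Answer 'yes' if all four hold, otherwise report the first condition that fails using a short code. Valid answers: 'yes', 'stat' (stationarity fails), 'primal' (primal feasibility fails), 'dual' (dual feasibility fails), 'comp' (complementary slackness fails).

Gradient of f: grad f(x) = Q x + c = (0, 0)
Constraint values g_i(x) = a_i^T x - b_i:
  g_1((3, 3)) = -1
  g_2((3, 3)) = 3
Stationarity residual: grad f(x) + sum_i lambda_i a_i = (0, 0)
  -> stationarity OK
Primal feasibility (all g_i <= 0): FAILS
Dual feasibility (all lambda_i >= 0): OK
Complementary slackness (lambda_i * g_i(x) = 0 for all i): OK

Verdict: the first failing condition is primal_feasibility -> primal.

primal


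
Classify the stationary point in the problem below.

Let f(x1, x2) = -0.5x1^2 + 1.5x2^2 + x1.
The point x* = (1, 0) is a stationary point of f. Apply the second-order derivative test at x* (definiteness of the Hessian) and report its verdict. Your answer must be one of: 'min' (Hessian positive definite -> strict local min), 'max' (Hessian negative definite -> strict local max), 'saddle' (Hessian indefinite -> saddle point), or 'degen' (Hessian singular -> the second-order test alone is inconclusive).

Compute the Hessian H = grad^2 f:
  H = [[-1, 0], [0, 3]]
Verify stationarity: grad f(x*) = H x* + g = (0, 0).
Eigenvalues of H: -1, 3.
Eigenvalues have mixed signs, so H is indefinite -> x* is a saddle point.

saddle


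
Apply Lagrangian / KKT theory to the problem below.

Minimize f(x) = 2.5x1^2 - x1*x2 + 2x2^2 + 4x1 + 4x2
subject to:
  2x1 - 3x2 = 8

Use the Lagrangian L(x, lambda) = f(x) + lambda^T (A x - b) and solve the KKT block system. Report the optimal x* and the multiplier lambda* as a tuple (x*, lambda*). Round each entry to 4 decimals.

Form the Lagrangian:
  L(x, lambda) = (1/2) x^T Q x + c^T x + lambda^T (A x - b)
Stationarity (grad_x L = 0): Q x + c + A^T lambda = 0.
Primal feasibility: A x = b.

This gives the KKT block system:
  [ Q   A^T ] [ x     ]   [-c ]
  [ A    0  ] [ lambda ] = [ b ]

Solving the linear system:
  x*      = (-0.4082, -2.9388)
  lambda* = (-2.449)
  f(x*)   = 3.102

x* = (-0.4082, -2.9388), lambda* = (-2.449)


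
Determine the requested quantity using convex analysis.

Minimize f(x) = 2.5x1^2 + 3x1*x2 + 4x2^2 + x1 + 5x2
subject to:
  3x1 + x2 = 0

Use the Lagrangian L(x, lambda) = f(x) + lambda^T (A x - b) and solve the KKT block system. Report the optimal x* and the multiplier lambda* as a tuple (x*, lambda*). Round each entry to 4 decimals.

Form the Lagrangian:
  L(x, lambda) = (1/2) x^T Q x + c^T x + lambda^T (A x - b)
Stationarity (grad_x L = 0): Q x + c + A^T lambda = 0.
Primal feasibility: A x = b.

This gives the KKT block system:
  [ Q   A^T ] [ x     ]   [-c ]
  [ A    0  ] [ lambda ] = [ b ]

Solving the linear system:
  x*      = (0.2373, -0.7119)
  lambda* = (-0.0169)
  f(x*)   = -1.661

x* = (0.2373, -0.7119), lambda* = (-0.0169)


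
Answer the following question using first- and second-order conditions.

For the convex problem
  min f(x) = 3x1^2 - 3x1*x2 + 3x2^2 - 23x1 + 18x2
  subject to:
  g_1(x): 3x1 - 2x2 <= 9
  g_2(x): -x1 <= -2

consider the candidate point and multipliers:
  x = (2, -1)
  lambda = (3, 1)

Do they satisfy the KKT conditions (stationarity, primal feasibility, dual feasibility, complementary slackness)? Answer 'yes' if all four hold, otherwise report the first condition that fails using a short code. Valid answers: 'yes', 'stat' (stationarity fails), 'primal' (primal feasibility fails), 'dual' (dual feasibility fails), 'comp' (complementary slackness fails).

Gradient of f: grad f(x) = Q x + c = (-8, 6)
Constraint values g_i(x) = a_i^T x - b_i:
  g_1((2, -1)) = -1
  g_2((2, -1)) = 0
Stationarity residual: grad f(x) + sum_i lambda_i a_i = (0, 0)
  -> stationarity OK
Primal feasibility (all g_i <= 0): OK
Dual feasibility (all lambda_i >= 0): OK
Complementary slackness (lambda_i * g_i(x) = 0 for all i): FAILS

Verdict: the first failing condition is complementary_slackness -> comp.

comp


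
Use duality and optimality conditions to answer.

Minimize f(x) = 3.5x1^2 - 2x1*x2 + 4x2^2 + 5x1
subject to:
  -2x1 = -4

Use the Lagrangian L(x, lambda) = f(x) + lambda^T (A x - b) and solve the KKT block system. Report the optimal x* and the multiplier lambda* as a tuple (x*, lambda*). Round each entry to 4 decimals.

Form the Lagrangian:
  L(x, lambda) = (1/2) x^T Q x + c^T x + lambda^T (A x - b)
Stationarity (grad_x L = 0): Q x + c + A^T lambda = 0.
Primal feasibility: A x = b.

This gives the KKT block system:
  [ Q   A^T ] [ x     ]   [-c ]
  [ A    0  ] [ lambda ] = [ b ]

Solving the linear system:
  x*      = (2, 0.5)
  lambda* = (9)
  f(x*)   = 23

x* = (2, 0.5), lambda* = (9)


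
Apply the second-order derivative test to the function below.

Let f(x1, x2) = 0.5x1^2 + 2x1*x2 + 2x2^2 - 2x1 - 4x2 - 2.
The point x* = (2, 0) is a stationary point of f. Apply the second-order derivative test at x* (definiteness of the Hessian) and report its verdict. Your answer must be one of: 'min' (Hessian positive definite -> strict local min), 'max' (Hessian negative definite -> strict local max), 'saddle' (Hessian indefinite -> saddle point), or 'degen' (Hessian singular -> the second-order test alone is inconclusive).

Compute the Hessian H = grad^2 f:
  H = [[1, 2], [2, 4]]
Verify stationarity: grad f(x*) = H x* + g = (0, 0).
Eigenvalues of H: 0, 5.
H has a zero eigenvalue (singular; positive semidefinite but not definite), so H is neither positive definite, negative definite, nor indefinite. The second-order test alone is inconclusive -> degen.
(Indeed, f is constant along the null direction of H through x*, so x* is not a strict local extremum.)

degen


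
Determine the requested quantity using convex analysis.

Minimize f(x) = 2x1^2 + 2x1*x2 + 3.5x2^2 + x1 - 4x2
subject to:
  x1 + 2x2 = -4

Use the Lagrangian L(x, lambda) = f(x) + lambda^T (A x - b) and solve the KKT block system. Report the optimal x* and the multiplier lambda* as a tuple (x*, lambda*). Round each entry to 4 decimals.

Form the Lagrangian:
  L(x, lambda) = (1/2) x^T Q x + c^T x + lambda^T (A x - b)
Stationarity (grad_x L = 0): Q x + c + A^T lambda = 0.
Primal feasibility: A x = b.

This gives the KKT block system:
  [ Q   A^T ] [ x     ]   [-c ]
  [ A    0  ] [ lambda ] = [ b ]

Solving the linear system:
  x*      = (-1.6, -1.2)
  lambda* = (7.8)
  f(x*)   = 17.2

x* = (-1.6, -1.2), lambda* = (7.8)


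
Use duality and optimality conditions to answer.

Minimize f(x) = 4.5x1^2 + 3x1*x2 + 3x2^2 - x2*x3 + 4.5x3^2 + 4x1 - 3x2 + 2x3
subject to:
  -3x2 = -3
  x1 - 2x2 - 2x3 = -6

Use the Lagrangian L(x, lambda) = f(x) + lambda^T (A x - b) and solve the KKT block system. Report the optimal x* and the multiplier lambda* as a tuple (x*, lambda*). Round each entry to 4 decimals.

Form the Lagrangian:
  L(x, lambda) = (1/2) x^T Q x + c^T x + lambda^T (A x - b)
Stationarity (grad_x L = 0): Q x + c + A^T lambda = 0.
Primal feasibility: A x = b.

This gives the KKT block system:
  [ Q   A^T ] [ x     ]   [-c ]
  [ A    0  ] [ lambda ] = [ b ]

Solving the linear system:
  x*      = (-1.4667, 1, 1.2667)
  lambda* = (-5.0222, 6.2)
  f(x*)   = 7.9

x* = (-1.4667, 1, 1.2667), lambda* = (-5.0222, 6.2)


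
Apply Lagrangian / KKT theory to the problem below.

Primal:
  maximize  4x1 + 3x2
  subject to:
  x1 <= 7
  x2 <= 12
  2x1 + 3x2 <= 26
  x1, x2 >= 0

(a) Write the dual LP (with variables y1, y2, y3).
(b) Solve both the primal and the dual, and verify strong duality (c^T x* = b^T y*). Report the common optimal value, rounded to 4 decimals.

The standard primal-dual pair for 'max c^T x s.t. A x <= b, x >= 0' is:
  Dual:  min b^T y  s.t.  A^T y >= c,  y >= 0.

So the dual LP is:
  minimize  7y1 + 12y2 + 26y3
  subject to:
    y1 + 2y3 >= 4
    y2 + 3y3 >= 3
    y1, y2, y3 >= 0

Solving the primal: x* = (7, 4).
  primal value c^T x* = 40.
Solving the dual: y* = (2, 0, 1).
  dual value b^T y* = 40.
Strong duality: c^T x* = b^T y*. Confirmed.

40


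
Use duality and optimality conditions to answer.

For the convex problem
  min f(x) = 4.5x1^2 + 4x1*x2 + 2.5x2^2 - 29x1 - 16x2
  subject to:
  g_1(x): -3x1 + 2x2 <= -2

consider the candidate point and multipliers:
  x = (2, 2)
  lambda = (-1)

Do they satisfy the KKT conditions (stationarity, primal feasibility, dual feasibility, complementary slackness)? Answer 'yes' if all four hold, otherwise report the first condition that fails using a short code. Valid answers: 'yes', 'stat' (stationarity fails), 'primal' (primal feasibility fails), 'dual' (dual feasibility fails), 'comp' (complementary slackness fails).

Gradient of f: grad f(x) = Q x + c = (-3, 2)
Constraint values g_i(x) = a_i^T x - b_i:
  g_1((2, 2)) = 0
Stationarity residual: grad f(x) + sum_i lambda_i a_i = (0, 0)
  -> stationarity OK
Primal feasibility (all g_i <= 0): OK
Dual feasibility (all lambda_i >= 0): FAILS
Complementary slackness (lambda_i * g_i(x) = 0 for all i): OK

Verdict: the first failing condition is dual_feasibility -> dual.

dual


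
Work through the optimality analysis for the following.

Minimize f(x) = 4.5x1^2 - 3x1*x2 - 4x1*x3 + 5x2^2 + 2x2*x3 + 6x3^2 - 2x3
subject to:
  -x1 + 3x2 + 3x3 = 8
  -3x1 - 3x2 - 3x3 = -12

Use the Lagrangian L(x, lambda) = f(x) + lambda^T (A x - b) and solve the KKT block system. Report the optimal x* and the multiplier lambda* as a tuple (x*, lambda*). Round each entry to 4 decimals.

Form the Lagrangian:
  L(x, lambda) = (1/2) x^T Q x + c^T x + lambda^T (A x - b)
Stationarity (grad_x L = 0): Q x + c + A^T lambda = 0.
Primal feasibility: A x = b.

This gives the KKT block system:
  [ Q   A^T ] [ x     ]   [-c ]
  [ A    0  ] [ lambda ] = [ b ]

Solving the linear system:
  x*      = (1, 1.5, 1.5)
  lambda* = (-4.125, 0.875)
  f(x*)   = 20.25

x* = (1, 1.5, 1.5), lambda* = (-4.125, 0.875)


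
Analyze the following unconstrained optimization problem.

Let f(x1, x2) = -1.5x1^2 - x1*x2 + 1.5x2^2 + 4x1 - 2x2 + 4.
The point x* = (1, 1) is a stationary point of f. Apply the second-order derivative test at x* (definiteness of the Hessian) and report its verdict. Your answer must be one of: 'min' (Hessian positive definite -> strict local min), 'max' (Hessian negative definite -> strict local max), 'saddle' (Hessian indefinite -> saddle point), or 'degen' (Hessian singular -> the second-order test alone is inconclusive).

Compute the Hessian H = grad^2 f:
  H = [[-3, -1], [-1, 3]]
Verify stationarity: grad f(x*) = H x* + g = (0, 0).
Eigenvalues of H: -3.1623, 3.1623.
Eigenvalues have mixed signs, so H is indefinite -> x* is a saddle point.

saddle


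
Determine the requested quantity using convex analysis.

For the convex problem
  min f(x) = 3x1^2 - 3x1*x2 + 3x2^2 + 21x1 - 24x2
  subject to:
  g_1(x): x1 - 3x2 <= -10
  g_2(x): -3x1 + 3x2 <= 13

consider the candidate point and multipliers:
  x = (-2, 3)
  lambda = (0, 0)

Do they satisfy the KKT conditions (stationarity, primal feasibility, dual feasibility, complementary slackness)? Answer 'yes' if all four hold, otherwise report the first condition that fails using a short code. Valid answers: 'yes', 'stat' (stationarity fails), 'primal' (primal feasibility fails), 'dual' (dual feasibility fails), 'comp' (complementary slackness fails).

Gradient of f: grad f(x) = Q x + c = (0, 0)
Constraint values g_i(x) = a_i^T x - b_i:
  g_1((-2, 3)) = -1
  g_2((-2, 3)) = 2
Stationarity residual: grad f(x) + sum_i lambda_i a_i = (0, 0)
  -> stationarity OK
Primal feasibility (all g_i <= 0): FAILS
Dual feasibility (all lambda_i >= 0): OK
Complementary slackness (lambda_i * g_i(x) = 0 for all i): OK

Verdict: the first failing condition is primal_feasibility -> primal.

primal


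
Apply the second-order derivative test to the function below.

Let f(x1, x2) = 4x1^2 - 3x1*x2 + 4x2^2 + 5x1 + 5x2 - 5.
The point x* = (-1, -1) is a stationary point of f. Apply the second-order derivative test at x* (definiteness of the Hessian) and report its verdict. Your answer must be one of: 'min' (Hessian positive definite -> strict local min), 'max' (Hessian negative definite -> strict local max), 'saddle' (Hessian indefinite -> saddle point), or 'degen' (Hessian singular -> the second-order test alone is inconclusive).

Compute the Hessian H = grad^2 f:
  H = [[8, -3], [-3, 8]]
Verify stationarity: grad f(x*) = H x* + g = (0, 0).
Eigenvalues of H: 5, 11.
Both eigenvalues > 0, so H is positive definite -> x* is a strict local min.

min


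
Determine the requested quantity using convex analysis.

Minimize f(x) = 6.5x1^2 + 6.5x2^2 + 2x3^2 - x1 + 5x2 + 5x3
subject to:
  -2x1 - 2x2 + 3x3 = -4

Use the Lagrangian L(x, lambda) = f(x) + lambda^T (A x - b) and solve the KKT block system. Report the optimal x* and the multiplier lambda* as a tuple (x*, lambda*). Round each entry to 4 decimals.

Form the Lagrangian:
  L(x, lambda) = (1/2) x^T Q x + c^T x + lambda^T (A x - b)
Stationarity (grad_x L = 0): Q x + c + A^T lambda = 0.
Primal feasibility: A x = b.

This gives the KKT block system:
  [ Q   A^T ] [ x     ]   [-c ]
  [ A    0  ] [ lambda ] = [ b ]

Solving the linear system:
  x*      = (0.1234, -0.3382, -1.4765)
  lambda* = (0.302)
  f(x*)   = -3.9943

x* = (0.1234, -0.3382, -1.4765), lambda* = (0.302)


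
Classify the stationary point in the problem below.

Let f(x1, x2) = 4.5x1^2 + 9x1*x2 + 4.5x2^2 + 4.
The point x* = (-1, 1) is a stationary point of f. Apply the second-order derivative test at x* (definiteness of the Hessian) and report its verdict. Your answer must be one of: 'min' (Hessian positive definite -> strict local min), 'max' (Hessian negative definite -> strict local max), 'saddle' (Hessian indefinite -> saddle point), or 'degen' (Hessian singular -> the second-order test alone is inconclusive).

Compute the Hessian H = grad^2 f:
  H = [[9, 9], [9, 9]]
Verify stationarity: grad f(x*) = H x* + g = (0, 0).
Eigenvalues of H: 0, 18.
H has a zero eigenvalue (singular; positive semidefinite but not definite), so H is neither positive definite, negative definite, nor indefinite. The second-order test alone is inconclusive -> degen.
(Indeed, f is constant along the null direction of H through x*, so x* is not a strict local extremum.)

degen


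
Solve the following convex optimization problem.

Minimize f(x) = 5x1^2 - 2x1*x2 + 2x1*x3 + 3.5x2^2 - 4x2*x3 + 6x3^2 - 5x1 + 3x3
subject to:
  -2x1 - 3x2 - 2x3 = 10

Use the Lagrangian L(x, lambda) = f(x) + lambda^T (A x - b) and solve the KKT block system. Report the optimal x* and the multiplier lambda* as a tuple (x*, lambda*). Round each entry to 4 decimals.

Form the Lagrangian:
  L(x, lambda) = (1/2) x^T Q x + c^T x + lambda^T (A x - b)
Stationarity (grad_x L = 0): Q x + c + A^T lambda = 0.
Primal feasibility: A x = b.

This gives the KKT block system:
  [ Q   A^T ] [ x     ]   [-c ]
  [ A    0  ] [ lambda ] = [ b ]

Solving the linear system:
  x*      = (-0.257, -2.1985, -1.4453)
  lambda* = (-3.0315)
  f(x*)   = 13.6322

x* = (-0.257, -2.1985, -1.4453), lambda* = (-3.0315)


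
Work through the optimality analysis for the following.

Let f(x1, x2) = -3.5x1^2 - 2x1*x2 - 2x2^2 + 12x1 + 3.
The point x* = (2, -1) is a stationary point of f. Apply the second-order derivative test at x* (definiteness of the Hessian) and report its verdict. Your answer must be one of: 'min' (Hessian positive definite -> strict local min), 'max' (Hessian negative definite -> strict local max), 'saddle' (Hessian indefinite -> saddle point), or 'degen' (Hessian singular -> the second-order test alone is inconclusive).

Compute the Hessian H = grad^2 f:
  H = [[-7, -2], [-2, -4]]
Verify stationarity: grad f(x*) = H x* + g = (0, 0).
Eigenvalues of H: -8, -3.
Both eigenvalues < 0, so H is negative definite -> x* is a strict local max.

max


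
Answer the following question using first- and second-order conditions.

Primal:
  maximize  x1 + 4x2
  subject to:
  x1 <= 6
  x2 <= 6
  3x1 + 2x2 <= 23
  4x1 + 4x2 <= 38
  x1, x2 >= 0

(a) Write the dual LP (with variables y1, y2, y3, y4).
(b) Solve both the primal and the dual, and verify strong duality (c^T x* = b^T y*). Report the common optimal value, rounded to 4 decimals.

The standard primal-dual pair for 'max c^T x s.t. A x <= b, x >= 0' is:
  Dual:  min b^T y  s.t.  A^T y >= c,  y >= 0.

So the dual LP is:
  minimize  6y1 + 6y2 + 23y3 + 38y4
  subject to:
    y1 + 3y3 + 4y4 >= 1
    y2 + 2y3 + 4y4 >= 4
    y1, y2, y3, y4 >= 0

Solving the primal: x* = (3.5, 6).
  primal value c^T x* = 27.5.
Solving the dual: y* = (0, 3, 0, 0.25).
  dual value b^T y* = 27.5.
Strong duality: c^T x* = b^T y*. Confirmed.

27.5


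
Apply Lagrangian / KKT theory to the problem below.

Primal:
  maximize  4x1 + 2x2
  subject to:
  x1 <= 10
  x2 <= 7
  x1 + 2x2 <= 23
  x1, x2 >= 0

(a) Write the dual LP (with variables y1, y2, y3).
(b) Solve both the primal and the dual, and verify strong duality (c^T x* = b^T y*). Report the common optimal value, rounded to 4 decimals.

The standard primal-dual pair for 'max c^T x s.t. A x <= b, x >= 0' is:
  Dual:  min b^T y  s.t.  A^T y >= c,  y >= 0.

So the dual LP is:
  minimize  10y1 + 7y2 + 23y3
  subject to:
    y1 + y3 >= 4
    y2 + 2y3 >= 2
    y1, y2, y3 >= 0

Solving the primal: x* = (10, 6.5).
  primal value c^T x* = 53.
Solving the dual: y* = (3, 0, 1).
  dual value b^T y* = 53.
Strong duality: c^T x* = b^T y*. Confirmed.

53


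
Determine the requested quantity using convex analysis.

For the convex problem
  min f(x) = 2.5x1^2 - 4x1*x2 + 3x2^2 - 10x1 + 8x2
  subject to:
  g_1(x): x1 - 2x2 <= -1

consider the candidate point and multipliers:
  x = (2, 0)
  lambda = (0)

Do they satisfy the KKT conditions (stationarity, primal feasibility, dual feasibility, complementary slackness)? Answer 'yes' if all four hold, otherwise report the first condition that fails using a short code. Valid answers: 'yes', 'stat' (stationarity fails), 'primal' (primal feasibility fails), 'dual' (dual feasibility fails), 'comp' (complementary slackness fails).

Gradient of f: grad f(x) = Q x + c = (0, 0)
Constraint values g_i(x) = a_i^T x - b_i:
  g_1((2, 0)) = 3
Stationarity residual: grad f(x) + sum_i lambda_i a_i = (0, 0)
  -> stationarity OK
Primal feasibility (all g_i <= 0): FAILS
Dual feasibility (all lambda_i >= 0): OK
Complementary slackness (lambda_i * g_i(x) = 0 for all i): OK

Verdict: the first failing condition is primal_feasibility -> primal.

primal


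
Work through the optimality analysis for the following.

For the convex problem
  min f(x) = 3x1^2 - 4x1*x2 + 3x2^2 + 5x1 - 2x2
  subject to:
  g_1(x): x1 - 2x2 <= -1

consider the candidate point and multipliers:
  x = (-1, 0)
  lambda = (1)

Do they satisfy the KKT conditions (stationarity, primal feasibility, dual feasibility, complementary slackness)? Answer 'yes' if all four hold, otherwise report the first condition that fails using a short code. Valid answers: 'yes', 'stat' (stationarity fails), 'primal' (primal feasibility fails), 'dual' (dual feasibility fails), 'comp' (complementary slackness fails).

Gradient of f: grad f(x) = Q x + c = (-1, 2)
Constraint values g_i(x) = a_i^T x - b_i:
  g_1((-1, 0)) = 0
Stationarity residual: grad f(x) + sum_i lambda_i a_i = (0, 0)
  -> stationarity OK
Primal feasibility (all g_i <= 0): OK
Dual feasibility (all lambda_i >= 0): OK
Complementary slackness (lambda_i * g_i(x) = 0 for all i): OK

Verdict: yes, KKT holds.

yes


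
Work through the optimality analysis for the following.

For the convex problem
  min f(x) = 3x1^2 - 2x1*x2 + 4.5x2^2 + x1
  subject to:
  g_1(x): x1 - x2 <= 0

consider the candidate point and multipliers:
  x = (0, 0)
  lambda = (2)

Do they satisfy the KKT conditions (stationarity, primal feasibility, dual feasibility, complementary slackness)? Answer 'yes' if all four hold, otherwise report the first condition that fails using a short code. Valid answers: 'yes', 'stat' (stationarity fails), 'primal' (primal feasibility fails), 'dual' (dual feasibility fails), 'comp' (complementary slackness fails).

Gradient of f: grad f(x) = Q x + c = (1, 0)
Constraint values g_i(x) = a_i^T x - b_i:
  g_1((0, 0)) = 0
Stationarity residual: grad f(x) + sum_i lambda_i a_i = (3, -2)
  -> stationarity FAILS
Primal feasibility (all g_i <= 0): OK
Dual feasibility (all lambda_i >= 0): OK
Complementary slackness (lambda_i * g_i(x) = 0 for all i): OK

Verdict: the first failing condition is stationarity -> stat.

stat


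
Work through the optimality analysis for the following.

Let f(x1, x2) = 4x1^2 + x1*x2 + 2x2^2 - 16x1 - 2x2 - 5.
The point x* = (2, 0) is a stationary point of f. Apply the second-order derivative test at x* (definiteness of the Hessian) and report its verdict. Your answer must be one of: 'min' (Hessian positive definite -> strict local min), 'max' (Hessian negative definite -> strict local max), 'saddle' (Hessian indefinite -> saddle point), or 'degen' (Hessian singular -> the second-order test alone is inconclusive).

Compute the Hessian H = grad^2 f:
  H = [[8, 1], [1, 4]]
Verify stationarity: grad f(x*) = H x* + g = (0, 0).
Eigenvalues of H: 3.7639, 8.2361.
Both eigenvalues > 0, so H is positive definite -> x* is a strict local min.

min


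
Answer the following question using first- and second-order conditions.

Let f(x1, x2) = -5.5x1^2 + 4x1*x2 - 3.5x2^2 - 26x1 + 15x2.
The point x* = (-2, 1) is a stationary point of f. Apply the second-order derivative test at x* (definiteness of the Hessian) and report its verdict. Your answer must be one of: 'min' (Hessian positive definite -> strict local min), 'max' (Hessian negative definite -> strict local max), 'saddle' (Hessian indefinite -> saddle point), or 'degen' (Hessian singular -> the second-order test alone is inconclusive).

Compute the Hessian H = grad^2 f:
  H = [[-11, 4], [4, -7]]
Verify stationarity: grad f(x*) = H x* + g = (0, 0).
Eigenvalues of H: -13.4721, -4.5279.
Both eigenvalues < 0, so H is negative definite -> x* is a strict local max.

max


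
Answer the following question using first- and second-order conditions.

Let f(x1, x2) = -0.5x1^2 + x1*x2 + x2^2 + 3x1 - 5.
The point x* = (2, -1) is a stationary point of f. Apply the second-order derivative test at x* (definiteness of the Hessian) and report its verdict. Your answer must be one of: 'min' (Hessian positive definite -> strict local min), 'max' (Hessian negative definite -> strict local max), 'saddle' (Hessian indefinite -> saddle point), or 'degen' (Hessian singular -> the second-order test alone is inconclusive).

Compute the Hessian H = grad^2 f:
  H = [[-1, 1], [1, 2]]
Verify stationarity: grad f(x*) = H x* + g = (0, 0).
Eigenvalues of H: -1.3028, 2.3028.
Eigenvalues have mixed signs, so H is indefinite -> x* is a saddle point.

saddle


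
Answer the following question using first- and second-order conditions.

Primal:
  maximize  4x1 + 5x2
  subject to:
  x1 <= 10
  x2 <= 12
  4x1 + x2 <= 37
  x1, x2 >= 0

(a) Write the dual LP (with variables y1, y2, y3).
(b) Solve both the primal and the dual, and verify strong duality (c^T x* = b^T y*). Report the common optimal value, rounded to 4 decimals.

The standard primal-dual pair for 'max c^T x s.t. A x <= b, x >= 0' is:
  Dual:  min b^T y  s.t.  A^T y >= c,  y >= 0.

So the dual LP is:
  minimize  10y1 + 12y2 + 37y3
  subject to:
    y1 + 4y3 >= 4
    y2 + y3 >= 5
    y1, y2, y3 >= 0

Solving the primal: x* = (6.25, 12).
  primal value c^T x* = 85.
Solving the dual: y* = (0, 4, 1).
  dual value b^T y* = 85.
Strong duality: c^T x* = b^T y*. Confirmed.

85


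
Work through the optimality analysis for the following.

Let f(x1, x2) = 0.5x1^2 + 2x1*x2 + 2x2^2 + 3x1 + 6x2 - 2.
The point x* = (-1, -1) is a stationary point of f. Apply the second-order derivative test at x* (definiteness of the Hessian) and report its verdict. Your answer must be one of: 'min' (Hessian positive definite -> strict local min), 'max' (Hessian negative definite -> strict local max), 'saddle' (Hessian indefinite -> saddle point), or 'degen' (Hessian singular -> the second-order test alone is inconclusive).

Compute the Hessian H = grad^2 f:
  H = [[1, 2], [2, 4]]
Verify stationarity: grad f(x*) = H x* + g = (0, 0).
Eigenvalues of H: 0, 5.
H has a zero eigenvalue (singular; positive semidefinite but not definite), so H is neither positive definite, negative definite, nor indefinite. The second-order test alone is inconclusive -> degen.
(Indeed, f is constant along the null direction of H through x*, so x* is not a strict local extremum.)

degen


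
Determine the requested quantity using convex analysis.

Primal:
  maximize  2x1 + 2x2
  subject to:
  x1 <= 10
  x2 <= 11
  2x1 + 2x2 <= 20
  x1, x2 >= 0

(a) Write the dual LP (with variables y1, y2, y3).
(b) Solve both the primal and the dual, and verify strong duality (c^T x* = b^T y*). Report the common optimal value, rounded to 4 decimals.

The standard primal-dual pair for 'max c^T x s.t. A x <= b, x >= 0' is:
  Dual:  min b^T y  s.t.  A^T y >= c,  y >= 0.

So the dual LP is:
  minimize  10y1 + 11y2 + 20y3
  subject to:
    y1 + 2y3 >= 2
    y2 + 2y3 >= 2
    y1, y2, y3 >= 0

Solving the primal: x* = (0, 10).
  primal value c^T x* = 20.
Solving the dual: y* = (0, 0, 1).
  dual value b^T y* = 20.
Strong duality: c^T x* = b^T y*. Confirmed.

20


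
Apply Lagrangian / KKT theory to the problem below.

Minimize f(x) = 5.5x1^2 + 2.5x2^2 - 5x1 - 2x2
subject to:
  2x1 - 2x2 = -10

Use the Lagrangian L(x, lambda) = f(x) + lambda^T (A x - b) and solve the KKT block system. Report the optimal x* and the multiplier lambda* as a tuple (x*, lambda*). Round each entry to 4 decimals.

Form the Lagrangian:
  L(x, lambda) = (1/2) x^T Q x + c^T x + lambda^T (A x - b)
Stationarity (grad_x L = 0): Q x + c + A^T lambda = 0.
Primal feasibility: A x = b.

This gives the KKT block system:
  [ Q   A^T ] [ x     ]   [-c ]
  [ A    0  ] [ lambda ] = [ b ]

Solving the linear system:
  x*      = (-1.125, 3.875)
  lambda* = (8.6875)
  f(x*)   = 42.375

x* = (-1.125, 3.875), lambda* = (8.6875)


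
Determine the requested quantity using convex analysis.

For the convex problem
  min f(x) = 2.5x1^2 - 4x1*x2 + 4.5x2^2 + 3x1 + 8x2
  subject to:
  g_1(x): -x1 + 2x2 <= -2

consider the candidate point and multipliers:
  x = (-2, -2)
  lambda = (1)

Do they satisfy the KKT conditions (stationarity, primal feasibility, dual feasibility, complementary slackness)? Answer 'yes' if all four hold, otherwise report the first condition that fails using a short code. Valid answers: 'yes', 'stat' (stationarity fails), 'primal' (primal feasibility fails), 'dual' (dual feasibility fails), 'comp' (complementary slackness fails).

Gradient of f: grad f(x) = Q x + c = (1, -2)
Constraint values g_i(x) = a_i^T x - b_i:
  g_1((-2, -2)) = 0
Stationarity residual: grad f(x) + sum_i lambda_i a_i = (0, 0)
  -> stationarity OK
Primal feasibility (all g_i <= 0): OK
Dual feasibility (all lambda_i >= 0): OK
Complementary slackness (lambda_i * g_i(x) = 0 for all i): OK

Verdict: yes, KKT holds.

yes


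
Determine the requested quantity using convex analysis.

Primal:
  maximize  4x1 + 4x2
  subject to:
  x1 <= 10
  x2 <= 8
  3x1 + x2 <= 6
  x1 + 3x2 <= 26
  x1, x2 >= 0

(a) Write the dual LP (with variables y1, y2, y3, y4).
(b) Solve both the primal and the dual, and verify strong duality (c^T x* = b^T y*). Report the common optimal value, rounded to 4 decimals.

The standard primal-dual pair for 'max c^T x s.t. A x <= b, x >= 0' is:
  Dual:  min b^T y  s.t.  A^T y >= c,  y >= 0.

So the dual LP is:
  minimize  10y1 + 8y2 + 6y3 + 26y4
  subject to:
    y1 + 3y3 + y4 >= 4
    y2 + y3 + 3y4 >= 4
    y1, y2, y3, y4 >= 0

Solving the primal: x* = (0, 6).
  primal value c^T x* = 24.
Solving the dual: y* = (0, 0, 4, 0).
  dual value b^T y* = 24.
Strong duality: c^T x* = b^T y*. Confirmed.

24


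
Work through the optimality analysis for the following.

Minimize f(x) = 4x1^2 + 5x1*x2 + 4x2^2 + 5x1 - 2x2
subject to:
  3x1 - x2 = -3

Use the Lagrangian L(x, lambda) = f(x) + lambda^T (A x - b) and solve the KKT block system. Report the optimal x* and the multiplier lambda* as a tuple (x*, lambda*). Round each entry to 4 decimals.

Form the Lagrangian:
  L(x, lambda) = (1/2) x^T Q x + c^T x + lambda^T (A x - b)
Stationarity (grad_x L = 0): Q x + c + A^T lambda = 0.
Primal feasibility: A x = b.

This gives the KKT block system:
  [ Q   A^T ] [ x     ]   [-c ]
  [ A    0  ] [ lambda ] = [ b ]

Solving the linear system:
  x*      = (-0.7818, 0.6545)
  lambda* = (-0.6727)
  f(x*)   = -3.6182

x* = (-0.7818, 0.6545), lambda* = (-0.6727)


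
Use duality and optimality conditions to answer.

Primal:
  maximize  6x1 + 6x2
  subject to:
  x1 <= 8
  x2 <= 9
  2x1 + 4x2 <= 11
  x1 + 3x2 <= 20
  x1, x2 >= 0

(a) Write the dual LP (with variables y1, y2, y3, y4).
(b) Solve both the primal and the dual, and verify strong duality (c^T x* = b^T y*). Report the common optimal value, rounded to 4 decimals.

The standard primal-dual pair for 'max c^T x s.t. A x <= b, x >= 0' is:
  Dual:  min b^T y  s.t.  A^T y >= c,  y >= 0.

So the dual LP is:
  minimize  8y1 + 9y2 + 11y3 + 20y4
  subject to:
    y1 + 2y3 + y4 >= 6
    y2 + 4y3 + 3y4 >= 6
    y1, y2, y3, y4 >= 0

Solving the primal: x* = (5.5, 0).
  primal value c^T x* = 33.
Solving the dual: y* = (0, 0, 3, 0).
  dual value b^T y* = 33.
Strong duality: c^T x* = b^T y*. Confirmed.

33


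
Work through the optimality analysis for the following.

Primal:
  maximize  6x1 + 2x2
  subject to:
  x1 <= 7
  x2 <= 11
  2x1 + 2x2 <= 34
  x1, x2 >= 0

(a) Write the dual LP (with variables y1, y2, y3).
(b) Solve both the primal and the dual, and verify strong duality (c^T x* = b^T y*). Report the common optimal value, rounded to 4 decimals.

The standard primal-dual pair for 'max c^T x s.t. A x <= b, x >= 0' is:
  Dual:  min b^T y  s.t.  A^T y >= c,  y >= 0.

So the dual LP is:
  minimize  7y1 + 11y2 + 34y3
  subject to:
    y1 + 2y3 >= 6
    y2 + 2y3 >= 2
    y1, y2, y3 >= 0

Solving the primal: x* = (7, 10).
  primal value c^T x* = 62.
Solving the dual: y* = (4, 0, 1).
  dual value b^T y* = 62.
Strong duality: c^T x* = b^T y*. Confirmed.

62


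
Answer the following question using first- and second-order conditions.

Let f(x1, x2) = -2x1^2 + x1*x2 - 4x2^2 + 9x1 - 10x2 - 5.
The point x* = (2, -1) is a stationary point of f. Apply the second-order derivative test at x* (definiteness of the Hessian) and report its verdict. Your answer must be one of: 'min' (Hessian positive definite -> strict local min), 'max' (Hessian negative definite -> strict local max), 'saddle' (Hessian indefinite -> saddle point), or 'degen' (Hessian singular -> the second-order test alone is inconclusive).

Compute the Hessian H = grad^2 f:
  H = [[-4, 1], [1, -8]]
Verify stationarity: grad f(x*) = H x* + g = (0, 0).
Eigenvalues of H: -8.2361, -3.7639.
Both eigenvalues < 0, so H is negative definite -> x* is a strict local max.

max


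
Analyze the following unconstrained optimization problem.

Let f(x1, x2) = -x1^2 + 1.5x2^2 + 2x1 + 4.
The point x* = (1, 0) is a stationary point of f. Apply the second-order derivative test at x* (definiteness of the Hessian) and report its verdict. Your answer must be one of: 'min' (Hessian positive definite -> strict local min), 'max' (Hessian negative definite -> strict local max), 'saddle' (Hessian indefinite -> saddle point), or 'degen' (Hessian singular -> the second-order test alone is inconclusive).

Compute the Hessian H = grad^2 f:
  H = [[-2, 0], [0, 3]]
Verify stationarity: grad f(x*) = H x* + g = (0, 0).
Eigenvalues of H: -2, 3.
Eigenvalues have mixed signs, so H is indefinite -> x* is a saddle point.

saddle


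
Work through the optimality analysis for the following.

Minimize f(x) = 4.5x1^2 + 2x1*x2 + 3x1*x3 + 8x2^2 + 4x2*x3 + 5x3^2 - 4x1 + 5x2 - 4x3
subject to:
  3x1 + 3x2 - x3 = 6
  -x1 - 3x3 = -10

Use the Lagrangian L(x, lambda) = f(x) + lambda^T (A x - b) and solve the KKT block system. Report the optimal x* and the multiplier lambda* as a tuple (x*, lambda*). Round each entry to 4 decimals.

Form the Lagrangian:
  L(x, lambda) = (1/2) x^T Q x + c^T x + lambda^T (A x - b)
Stationarity (grad_x L = 0): Q x + c + A^T lambda = 0.
Primal feasibility: A x = b.

This gives the KKT block system:
  [ Q   A^T ] [ x     ]   [-c ]
  [ A    0  ] [ lambda ] = [ b ]

Solving the linear system:
  x*      = (2.9331, -0.1479, 2.3556)
  lambda* = (-5.9743, 11.2461)
  f(x*)   = 63.2064

x* = (2.9331, -0.1479, 2.3556), lambda* = (-5.9743, 11.2461)


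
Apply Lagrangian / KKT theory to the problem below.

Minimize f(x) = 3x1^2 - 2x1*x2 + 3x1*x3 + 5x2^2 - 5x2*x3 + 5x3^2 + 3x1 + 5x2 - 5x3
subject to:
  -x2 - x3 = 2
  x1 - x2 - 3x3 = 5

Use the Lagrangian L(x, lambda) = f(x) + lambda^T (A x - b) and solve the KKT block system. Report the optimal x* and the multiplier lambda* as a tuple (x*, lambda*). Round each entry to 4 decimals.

Form the Lagrangian:
  L(x, lambda) = (1/2) x^T Q x + c^T x + lambda^T (A x - b)
Stationarity (grad_x L = 0): Q x + c + A^T lambda = 0.
Primal feasibility: A x = b.

This gives the KKT block system:
  [ Q   A^T ] [ x     ]   [-c ]
  [ A    0  ] [ lambda ] = [ b ]

Solving the linear system:
  x*      = (0.7027, -0.8514, -1.1486)
  lambda* = (6.2973, -5.473)
  f(x*)   = 9.1824

x* = (0.7027, -0.8514, -1.1486), lambda* = (6.2973, -5.473)


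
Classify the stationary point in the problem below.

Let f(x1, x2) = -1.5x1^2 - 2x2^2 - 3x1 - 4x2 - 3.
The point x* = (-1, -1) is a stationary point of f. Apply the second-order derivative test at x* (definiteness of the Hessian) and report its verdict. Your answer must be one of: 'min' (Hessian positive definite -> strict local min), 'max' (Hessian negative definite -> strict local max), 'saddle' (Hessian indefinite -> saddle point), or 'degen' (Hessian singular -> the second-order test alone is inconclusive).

Compute the Hessian H = grad^2 f:
  H = [[-3, 0], [0, -4]]
Verify stationarity: grad f(x*) = H x* + g = (0, 0).
Eigenvalues of H: -4, -3.
Both eigenvalues < 0, so H is negative definite -> x* is a strict local max.

max


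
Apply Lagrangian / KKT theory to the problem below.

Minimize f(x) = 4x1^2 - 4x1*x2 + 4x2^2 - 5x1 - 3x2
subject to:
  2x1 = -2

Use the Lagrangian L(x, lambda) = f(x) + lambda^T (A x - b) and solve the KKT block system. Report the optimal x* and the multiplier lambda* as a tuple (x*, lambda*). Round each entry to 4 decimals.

Form the Lagrangian:
  L(x, lambda) = (1/2) x^T Q x + c^T x + lambda^T (A x - b)
Stationarity (grad_x L = 0): Q x + c + A^T lambda = 0.
Primal feasibility: A x = b.

This gives the KKT block system:
  [ Q   A^T ] [ x     ]   [-c ]
  [ A    0  ] [ lambda ] = [ b ]

Solving the linear system:
  x*      = (-1, -0.125)
  lambda* = (6.25)
  f(x*)   = 8.9375

x* = (-1, -0.125), lambda* = (6.25)


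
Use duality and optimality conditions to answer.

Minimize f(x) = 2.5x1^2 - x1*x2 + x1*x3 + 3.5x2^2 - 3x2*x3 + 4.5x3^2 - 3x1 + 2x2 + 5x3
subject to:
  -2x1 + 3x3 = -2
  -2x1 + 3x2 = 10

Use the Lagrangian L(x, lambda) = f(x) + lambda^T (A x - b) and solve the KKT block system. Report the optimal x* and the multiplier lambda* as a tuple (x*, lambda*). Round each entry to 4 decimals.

Form the Lagrangian:
  L(x, lambda) = (1/2) x^T Q x + c^T x + lambda^T (A x - b)
Stationarity (grad_x L = 0): Q x + c + A^T lambda = 0.
Primal feasibility: A x = b.

This gives the KKT block system:
  [ Q   A^T ] [ x     ]   [-c ]
  [ A    0  ] [ lambda ] = [ b ]

Solving the linear system:
  x*      = (-0.4118, 3.0588, -0.9412)
  lambda* = (4.3529, -8.8824)
  f(x*)   = 50.0882

x* = (-0.4118, 3.0588, -0.9412), lambda* = (4.3529, -8.8824)


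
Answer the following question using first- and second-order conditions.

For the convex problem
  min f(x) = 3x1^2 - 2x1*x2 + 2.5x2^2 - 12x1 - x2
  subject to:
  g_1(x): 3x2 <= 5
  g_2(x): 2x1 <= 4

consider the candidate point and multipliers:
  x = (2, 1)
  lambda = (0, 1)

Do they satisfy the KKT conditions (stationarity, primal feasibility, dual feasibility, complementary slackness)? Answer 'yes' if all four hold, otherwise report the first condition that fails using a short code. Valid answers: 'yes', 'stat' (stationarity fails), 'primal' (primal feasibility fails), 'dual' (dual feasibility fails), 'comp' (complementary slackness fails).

Gradient of f: grad f(x) = Q x + c = (-2, 0)
Constraint values g_i(x) = a_i^T x - b_i:
  g_1((2, 1)) = -2
  g_2((2, 1)) = 0
Stationarity residual: grad f(x) + sum_i lambda_i a_i = (0, 0)
  -> stationarity OK
Primal feasibility (all g_i <= 0): OK
Dual feasibility (all lambda_i >= 0): OK
Complementary slackness (lambda_i * g_i(x) = 0 for all i): OK

Verdict: yes, KKT holds.

yes


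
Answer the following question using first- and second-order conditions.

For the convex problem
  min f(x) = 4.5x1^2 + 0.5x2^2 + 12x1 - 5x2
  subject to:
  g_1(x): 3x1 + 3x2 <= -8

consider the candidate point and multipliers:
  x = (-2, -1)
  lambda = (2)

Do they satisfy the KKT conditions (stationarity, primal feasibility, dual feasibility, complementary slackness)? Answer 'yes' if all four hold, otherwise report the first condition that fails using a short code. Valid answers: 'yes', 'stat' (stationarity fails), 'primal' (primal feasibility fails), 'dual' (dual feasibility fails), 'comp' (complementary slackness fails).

Gradient of f: grad f(x) = Q x + c = (-6, -6)
Constraint values g_i(x) = a_i^T x - b_i:
  g_1((-2, -1)) = -1
Stationarity residual: grad f(x) + sum_i lambda_i a_i = (0, 0)
  -> stationarity OK
Primal feasibility (all g_i <= 0): OK
Dual feasibility (all lambda_i >= 0): OK
Complementary slackness (lambda_i * g_i(x) = 0 for all i): FAILS

Verdict: the first failing condition is complementary_slackness -> comp.

comp


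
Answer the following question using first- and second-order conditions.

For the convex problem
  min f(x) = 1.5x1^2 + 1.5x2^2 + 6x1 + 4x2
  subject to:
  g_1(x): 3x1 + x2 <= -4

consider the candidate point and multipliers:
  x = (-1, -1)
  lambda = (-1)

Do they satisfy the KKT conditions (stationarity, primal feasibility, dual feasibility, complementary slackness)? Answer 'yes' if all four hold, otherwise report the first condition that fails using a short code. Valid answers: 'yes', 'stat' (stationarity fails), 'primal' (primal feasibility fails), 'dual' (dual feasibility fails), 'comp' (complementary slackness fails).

Gradient of f: grad f(x) = Q x + c = (3, 1)
Constraint values g_i(x) = a_i^T x - b_i:
  g_1((-1, -1)) = 0
Stationarity residual: grad f(x) + sum_i lambda_i a_i = (0, 0)
  -> stationarity OK
Primal feasibility (all g_i <= 0): OK
Dual feasibility (all lambda_i >= 0): FAILS
Complementary slackness (lambda_i * g_i(x) = 0 for all i): OK

Verdict: the first failing condition is dual_feasibility -> dual.

dual
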